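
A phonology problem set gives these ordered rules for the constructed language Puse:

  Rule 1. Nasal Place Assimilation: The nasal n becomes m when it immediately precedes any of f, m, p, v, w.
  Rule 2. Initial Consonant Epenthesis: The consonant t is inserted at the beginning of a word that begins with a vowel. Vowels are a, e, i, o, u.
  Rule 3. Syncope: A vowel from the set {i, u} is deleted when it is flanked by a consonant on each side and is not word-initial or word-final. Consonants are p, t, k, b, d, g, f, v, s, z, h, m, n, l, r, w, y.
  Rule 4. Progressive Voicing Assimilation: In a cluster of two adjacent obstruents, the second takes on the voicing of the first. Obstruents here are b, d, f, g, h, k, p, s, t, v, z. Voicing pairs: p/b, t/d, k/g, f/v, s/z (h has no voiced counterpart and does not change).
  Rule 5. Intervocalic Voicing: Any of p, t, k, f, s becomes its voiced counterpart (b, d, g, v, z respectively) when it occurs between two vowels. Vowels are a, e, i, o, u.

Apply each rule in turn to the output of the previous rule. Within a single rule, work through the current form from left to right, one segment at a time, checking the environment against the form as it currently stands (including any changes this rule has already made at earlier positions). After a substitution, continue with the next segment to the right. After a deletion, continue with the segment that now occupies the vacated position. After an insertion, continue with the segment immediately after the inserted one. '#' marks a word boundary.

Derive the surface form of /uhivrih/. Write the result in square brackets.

Rule 1 Nasal Place Assimilation: no change — [uhivrih]
Rule 2 Initial Consonant Epenthesis: [uhivrih] → [tuhivrih]
Rule 3 Syncope: [tuhivrih] → [thvrh]
Rule 4 Progressive Voicing Assimilation: [thvrh] → [thfrh]
Rule 5 Intervocalic Voicing: no change — [thfrh]

[thfrh]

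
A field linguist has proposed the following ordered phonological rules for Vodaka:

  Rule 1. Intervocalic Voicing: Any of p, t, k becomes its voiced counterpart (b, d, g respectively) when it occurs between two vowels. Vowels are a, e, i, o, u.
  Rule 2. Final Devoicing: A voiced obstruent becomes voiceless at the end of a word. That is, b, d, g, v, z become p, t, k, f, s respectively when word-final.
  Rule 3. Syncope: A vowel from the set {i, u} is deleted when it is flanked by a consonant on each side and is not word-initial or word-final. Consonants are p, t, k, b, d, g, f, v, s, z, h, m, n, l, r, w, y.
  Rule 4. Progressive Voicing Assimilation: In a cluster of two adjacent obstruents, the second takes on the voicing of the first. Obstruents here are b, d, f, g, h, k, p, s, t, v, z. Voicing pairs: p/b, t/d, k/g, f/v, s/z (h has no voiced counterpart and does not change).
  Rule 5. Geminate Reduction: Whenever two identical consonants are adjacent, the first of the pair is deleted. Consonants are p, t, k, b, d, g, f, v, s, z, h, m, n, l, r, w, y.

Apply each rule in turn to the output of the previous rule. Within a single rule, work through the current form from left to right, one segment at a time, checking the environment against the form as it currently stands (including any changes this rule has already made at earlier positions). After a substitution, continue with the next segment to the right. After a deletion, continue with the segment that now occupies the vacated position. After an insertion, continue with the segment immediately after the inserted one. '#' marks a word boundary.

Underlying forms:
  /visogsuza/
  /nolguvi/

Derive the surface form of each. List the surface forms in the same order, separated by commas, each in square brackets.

[vzogza], [nolgvi]

/visogsuza/:
  Rule 1 Intervocalic Voicing: no change — [visogsuza]
  Rule 2 Final Devoicing: no change — [visogsuza]
  Rule 3 Syncope: [visogsuza] → [vsogsza]
  Rule 4 Progressive Voicing Assimilation: [vsogsza] → [vzogzza]
  Rule 5 Geminate Reduction: [vzogzza] → [vzogza]
/nolguvi/:
  Rule 1 Intervocalic Voicing: no change — [nolguvi]
  Rule 2 Final Devoicing: no change — [nolguvi]
  Rule 3 Syncope: [nolguvi] → [nolgvi]
  Rule 4 Progressive Voicing Assimilation: no change — [nolgvi]
  Rule 5 Geminate Reduction: no change — [nolgvi]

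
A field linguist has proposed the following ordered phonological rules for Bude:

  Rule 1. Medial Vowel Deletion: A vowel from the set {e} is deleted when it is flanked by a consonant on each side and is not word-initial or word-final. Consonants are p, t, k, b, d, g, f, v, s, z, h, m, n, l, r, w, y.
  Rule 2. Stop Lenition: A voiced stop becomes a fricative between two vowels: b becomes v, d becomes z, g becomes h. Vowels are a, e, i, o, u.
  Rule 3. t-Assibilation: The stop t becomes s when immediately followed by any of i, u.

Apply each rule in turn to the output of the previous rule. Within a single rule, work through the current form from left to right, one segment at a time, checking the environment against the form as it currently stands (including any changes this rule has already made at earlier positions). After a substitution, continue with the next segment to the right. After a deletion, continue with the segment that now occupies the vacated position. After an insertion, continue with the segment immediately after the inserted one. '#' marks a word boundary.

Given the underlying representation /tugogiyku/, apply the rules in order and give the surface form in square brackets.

Rule 1 Medial Vowel Deletion: no change — [tugogiyku]
Rule 2 Stop Lenition: [tugogiyku] → [tuhohiyku]
Rule 3 t-Assibilation: [tuhohiyku] → [suhohiyku]

[suhohiyku]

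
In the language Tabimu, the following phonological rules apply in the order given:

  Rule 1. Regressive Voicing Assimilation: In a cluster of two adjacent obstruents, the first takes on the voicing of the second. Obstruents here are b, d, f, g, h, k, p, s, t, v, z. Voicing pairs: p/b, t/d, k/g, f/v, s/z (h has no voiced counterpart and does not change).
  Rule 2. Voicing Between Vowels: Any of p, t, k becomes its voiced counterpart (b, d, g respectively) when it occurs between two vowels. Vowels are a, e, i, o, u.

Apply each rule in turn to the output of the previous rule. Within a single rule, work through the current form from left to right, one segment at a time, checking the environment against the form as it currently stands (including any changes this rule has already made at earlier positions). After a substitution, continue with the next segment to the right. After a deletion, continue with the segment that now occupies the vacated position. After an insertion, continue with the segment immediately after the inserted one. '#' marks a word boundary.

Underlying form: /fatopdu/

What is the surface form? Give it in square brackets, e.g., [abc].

[fadobdu]

Rule 1 Regressive Voicing Assimilation: [fatopdu] → [fatobdu]
Rule 2 Voicing Between Vowels: [fatobdu] → [fadobdu]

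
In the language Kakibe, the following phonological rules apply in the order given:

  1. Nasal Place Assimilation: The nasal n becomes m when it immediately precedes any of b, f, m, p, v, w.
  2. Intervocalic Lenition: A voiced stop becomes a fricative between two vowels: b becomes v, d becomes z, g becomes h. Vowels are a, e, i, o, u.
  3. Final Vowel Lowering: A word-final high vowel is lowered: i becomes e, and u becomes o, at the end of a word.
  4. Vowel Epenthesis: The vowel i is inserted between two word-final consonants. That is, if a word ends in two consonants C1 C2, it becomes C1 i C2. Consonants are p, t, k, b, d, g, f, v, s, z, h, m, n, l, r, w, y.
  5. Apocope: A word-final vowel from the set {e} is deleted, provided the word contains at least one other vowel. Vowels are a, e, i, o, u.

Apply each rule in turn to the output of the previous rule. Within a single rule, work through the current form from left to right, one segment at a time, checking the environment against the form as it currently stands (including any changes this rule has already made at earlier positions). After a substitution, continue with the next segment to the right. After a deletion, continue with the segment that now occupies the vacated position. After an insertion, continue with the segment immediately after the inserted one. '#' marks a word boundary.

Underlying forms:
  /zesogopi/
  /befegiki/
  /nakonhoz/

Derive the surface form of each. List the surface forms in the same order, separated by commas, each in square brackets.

[zesohop], [befehik], [nakonhoz]

/zesogopi/:
  1 Nasal Place Assimilation: no change — [zesogopi]
  2 Intervocalic Lenition: [zesogopi] → [zesohopi]
  3 Final Vowel Lowering: [zesohopi] → [zesohope]
  4 Vowel Epenthesis: no change — [zesohope]
  5 Apocope: [zesohope] → [zesohop]
/befegiki/:
  1 Nasal Place Assimilation: no change — [befegiki]
  2 Intervocalic Lenition: [befegiki] → [befehiki]
  3 Final Vowel Lowering: [befehiki] → [befehike]
  4 Vowel Epenthesis: no change — [befehike]
  5 Apocope: [befehike] → [befehik]
/nakonhoz/:
  1 Nasal Place Assimilation: no change — [nakonhoz]
  2 Intervocalic Lenition: no change — [nakonhoz]
  3 Final Vowel Lowering: no change — [nakonhoz]
  4 Vowel Epenthesis: no change — [nakonhoz]
  5 Apocope: no change — [nakonhoz]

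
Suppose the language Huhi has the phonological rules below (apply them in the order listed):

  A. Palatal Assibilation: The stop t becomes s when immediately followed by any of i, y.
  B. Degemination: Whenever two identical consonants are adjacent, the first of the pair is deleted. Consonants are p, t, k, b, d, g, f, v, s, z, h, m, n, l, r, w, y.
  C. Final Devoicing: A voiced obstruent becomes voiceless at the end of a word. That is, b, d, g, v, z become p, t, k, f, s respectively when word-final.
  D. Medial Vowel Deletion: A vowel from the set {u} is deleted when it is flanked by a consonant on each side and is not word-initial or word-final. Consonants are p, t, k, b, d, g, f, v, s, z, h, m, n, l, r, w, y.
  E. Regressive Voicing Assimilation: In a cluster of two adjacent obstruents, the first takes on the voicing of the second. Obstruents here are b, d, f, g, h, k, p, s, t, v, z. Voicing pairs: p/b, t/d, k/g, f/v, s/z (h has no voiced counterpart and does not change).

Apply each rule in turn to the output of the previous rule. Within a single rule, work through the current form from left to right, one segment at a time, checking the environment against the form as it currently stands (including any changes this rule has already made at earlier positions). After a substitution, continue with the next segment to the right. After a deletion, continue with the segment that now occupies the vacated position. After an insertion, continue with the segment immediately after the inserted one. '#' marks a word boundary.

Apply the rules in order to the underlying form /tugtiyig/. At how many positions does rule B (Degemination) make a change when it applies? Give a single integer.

0

A Palatal Assibilation: [tugtiyig] → [tugsiyig]
B Degemination: no change — [tugsiyig]
C Final Devoicing: [tugsiyig] → [tugsiyik]
D Medial Vowel Deletion: [tugsiyik] → [tgsiyik]
E Regressive Voicing Assimilation: [tgsiyik] → [dksiyik]
Rule B changed 0 position(s).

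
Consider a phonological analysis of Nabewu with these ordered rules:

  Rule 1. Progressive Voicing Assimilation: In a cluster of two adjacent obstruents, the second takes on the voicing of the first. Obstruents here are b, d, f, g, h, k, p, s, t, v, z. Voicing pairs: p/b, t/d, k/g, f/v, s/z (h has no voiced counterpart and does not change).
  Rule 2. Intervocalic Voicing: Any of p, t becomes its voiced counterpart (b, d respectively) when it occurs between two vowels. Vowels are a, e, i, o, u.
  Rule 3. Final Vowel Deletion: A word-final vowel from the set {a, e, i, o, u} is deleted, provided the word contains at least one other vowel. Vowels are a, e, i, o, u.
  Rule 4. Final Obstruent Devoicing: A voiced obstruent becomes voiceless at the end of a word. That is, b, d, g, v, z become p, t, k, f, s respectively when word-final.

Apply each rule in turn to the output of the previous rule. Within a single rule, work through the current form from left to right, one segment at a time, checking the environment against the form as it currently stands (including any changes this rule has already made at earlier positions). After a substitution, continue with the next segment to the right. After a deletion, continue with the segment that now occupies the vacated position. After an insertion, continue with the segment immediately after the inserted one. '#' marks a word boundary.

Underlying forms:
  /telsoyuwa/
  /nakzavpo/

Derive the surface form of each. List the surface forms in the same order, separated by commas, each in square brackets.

[telsoyuw], [naksavp]

/telsoyuwa/:
  Rule 1 Progressive Voicing Assimilation: no change — [telsoyuwa]
  Rule 2 Intervocalic Voicing: no change — [telsoyuwa]
  Rule 3 Final Vowel Deletion: [telsoyuwa] → [telsoyuw]
  Rule 4 Final Obstruent Devoicing: no change — [telsoyuw]
/nakzavpo/:
  Rule 1 Progressive Voicing Assimilation: [nakzavpo] → [naksavbo]
  Rule 2 Intervocalic Voicing: no change — [naksavbo]
  Rule 3 Final Vowel Deletion: [naksavbo] → [naksavb]
  Rule 4 Final Obstruent Devoicing: [naksavb] → [naksavp]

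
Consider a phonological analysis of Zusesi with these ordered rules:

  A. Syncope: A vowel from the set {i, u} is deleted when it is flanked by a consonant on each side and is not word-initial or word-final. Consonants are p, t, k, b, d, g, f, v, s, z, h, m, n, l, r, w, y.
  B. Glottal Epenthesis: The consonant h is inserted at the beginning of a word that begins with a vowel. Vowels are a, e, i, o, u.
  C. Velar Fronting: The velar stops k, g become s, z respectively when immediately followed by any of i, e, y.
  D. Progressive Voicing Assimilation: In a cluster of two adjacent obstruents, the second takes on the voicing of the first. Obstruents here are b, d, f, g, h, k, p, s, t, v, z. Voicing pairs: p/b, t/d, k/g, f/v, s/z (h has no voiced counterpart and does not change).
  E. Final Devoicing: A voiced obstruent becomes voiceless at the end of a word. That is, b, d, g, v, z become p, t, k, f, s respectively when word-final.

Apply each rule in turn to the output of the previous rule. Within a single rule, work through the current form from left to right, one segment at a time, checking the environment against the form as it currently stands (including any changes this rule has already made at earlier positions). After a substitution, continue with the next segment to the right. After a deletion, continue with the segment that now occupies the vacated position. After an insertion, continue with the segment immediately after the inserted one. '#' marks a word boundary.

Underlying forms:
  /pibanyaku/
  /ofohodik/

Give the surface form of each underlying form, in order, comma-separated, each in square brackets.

/pibanyaku/:
  A Syncope: [pibanyaku] → [pbanyaku]
  B Glottal Epenthesis: no change — [pbanyaku]
  C Velar Fronting: no change — [pbanyaku]
  D Progressive Voicing Assimilation: [pbanyaku] → [ppanyaku]
  E Final Devoicing: no change — [ppanyaku]
/ofohodik/:
  A Syncope: [ofohodik] → [ofohodk]
  B Glottal Epenthesis: [ofohodk] → [hofohodk]
  C Velar Fronting: no change — [hofohodk]
  D Progressive Voicing Assimilation: [hofohodk] → [hofohodg]
  E Final Devoicing: [hofohodg] → [hofohodk]

[ppanyaku], [hofohodk]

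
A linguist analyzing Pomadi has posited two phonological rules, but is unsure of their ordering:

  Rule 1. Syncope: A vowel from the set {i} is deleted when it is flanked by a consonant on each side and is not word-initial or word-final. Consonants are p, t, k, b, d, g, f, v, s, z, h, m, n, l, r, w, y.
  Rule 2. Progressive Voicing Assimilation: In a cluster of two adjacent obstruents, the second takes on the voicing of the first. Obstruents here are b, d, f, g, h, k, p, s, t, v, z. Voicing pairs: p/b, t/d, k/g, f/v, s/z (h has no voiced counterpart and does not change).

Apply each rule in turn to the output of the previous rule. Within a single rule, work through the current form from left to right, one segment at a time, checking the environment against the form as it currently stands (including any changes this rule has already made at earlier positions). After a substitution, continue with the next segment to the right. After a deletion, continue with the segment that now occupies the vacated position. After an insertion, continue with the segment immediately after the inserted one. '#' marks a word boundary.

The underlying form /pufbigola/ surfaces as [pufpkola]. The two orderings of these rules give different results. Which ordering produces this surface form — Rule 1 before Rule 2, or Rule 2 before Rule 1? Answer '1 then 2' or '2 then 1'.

Order 1 then 2:
  1 Syncope: [pufbigola] → [pufbgola]
  2 Progressive Voicing Assimilation: [pufbgola] → [pufpkola]
  result: [pufpkola]
Order 2 then 1:
  2 Progressive Voicing Assimilation: [pufbigola] → [pufpigola]
  1 Syncope: [pufpigola] → [pufpgola]
  result: [pufpgola]

1 then 2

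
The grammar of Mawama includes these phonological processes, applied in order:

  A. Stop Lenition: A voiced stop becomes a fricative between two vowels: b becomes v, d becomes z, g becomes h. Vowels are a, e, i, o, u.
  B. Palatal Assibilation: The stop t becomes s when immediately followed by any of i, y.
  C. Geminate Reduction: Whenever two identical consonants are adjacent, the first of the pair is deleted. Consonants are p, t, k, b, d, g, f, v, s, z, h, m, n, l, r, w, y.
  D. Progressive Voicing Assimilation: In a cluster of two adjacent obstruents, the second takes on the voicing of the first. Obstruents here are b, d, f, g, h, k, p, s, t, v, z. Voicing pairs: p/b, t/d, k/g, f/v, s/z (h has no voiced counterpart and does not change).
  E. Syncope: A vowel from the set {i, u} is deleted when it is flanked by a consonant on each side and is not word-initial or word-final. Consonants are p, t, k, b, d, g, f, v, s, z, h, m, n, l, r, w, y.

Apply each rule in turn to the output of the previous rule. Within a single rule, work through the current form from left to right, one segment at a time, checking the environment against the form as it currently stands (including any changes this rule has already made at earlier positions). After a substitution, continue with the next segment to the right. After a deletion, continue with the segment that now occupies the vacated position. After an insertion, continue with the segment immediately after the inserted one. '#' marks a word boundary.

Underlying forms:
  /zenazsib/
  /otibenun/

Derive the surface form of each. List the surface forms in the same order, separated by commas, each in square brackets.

[zenazzb], [osvenn]

/zenazsib/:
  A Stop Lenition: no change — [zenazsib]
  B Palatal Assibilation: no change — [zenazsib]
  C Geminate Reduction: no change — [zenazsib]
  D Progressive Voicing Assimilation: [zenazsib] → [zenazzib]
  E Syncope: [zenazzib] → [zenazzb]
/otibenun/:
  A Stop Lenition: [otibenun] → [otivenun]
  B Palatal Assibilation: [otivenun] → [osivenun]
  C Geminate Reduction: no change — [osivenun]
  D Progressive Voicing Assimilation: no change — [osivenun]
  E Syncope: [osivenun] → [osvenn]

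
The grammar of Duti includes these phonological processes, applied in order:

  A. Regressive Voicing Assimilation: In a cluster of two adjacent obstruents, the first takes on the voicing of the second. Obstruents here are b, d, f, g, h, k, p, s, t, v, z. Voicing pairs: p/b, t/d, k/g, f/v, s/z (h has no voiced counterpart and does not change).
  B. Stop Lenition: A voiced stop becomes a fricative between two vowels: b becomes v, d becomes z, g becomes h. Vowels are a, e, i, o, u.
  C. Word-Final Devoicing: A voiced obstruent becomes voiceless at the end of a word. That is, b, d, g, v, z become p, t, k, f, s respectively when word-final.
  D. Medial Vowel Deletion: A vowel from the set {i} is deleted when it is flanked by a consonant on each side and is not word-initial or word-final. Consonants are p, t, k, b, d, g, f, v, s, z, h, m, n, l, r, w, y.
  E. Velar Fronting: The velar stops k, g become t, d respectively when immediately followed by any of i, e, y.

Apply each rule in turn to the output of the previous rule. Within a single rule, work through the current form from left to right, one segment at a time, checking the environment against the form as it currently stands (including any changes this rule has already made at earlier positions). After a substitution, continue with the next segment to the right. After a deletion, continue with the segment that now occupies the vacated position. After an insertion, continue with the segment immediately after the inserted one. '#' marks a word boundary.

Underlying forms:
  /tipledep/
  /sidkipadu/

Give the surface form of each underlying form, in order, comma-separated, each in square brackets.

/tipledep/:
  A Regressive Voicing Assimilation: no change — [tipledep]
  B Stop Lenition: [tipledep] → [tiplezep]
  C Word-Final Devoicing: no change — [tiplezep]
  D Medial Vowel Deletion: [tiplezep] → [tplezep]
  E Velar Fronting: no change — [tplezep]
/sidkipadu/:
  A Regressive Voicing Assimilation: [sidkipadu] → [sitkipadu]
  B Stop Lenition: [sitkipadu] → [sitkipazu]
  C Word-Final Devoicing: no change — [sitkipazu]
  D Medial Vowel Deletion: [sitkipazu] → [stkpazu]
  E Velar Fronting: no change — [stkpazu]

[tplezep], [stkpazu]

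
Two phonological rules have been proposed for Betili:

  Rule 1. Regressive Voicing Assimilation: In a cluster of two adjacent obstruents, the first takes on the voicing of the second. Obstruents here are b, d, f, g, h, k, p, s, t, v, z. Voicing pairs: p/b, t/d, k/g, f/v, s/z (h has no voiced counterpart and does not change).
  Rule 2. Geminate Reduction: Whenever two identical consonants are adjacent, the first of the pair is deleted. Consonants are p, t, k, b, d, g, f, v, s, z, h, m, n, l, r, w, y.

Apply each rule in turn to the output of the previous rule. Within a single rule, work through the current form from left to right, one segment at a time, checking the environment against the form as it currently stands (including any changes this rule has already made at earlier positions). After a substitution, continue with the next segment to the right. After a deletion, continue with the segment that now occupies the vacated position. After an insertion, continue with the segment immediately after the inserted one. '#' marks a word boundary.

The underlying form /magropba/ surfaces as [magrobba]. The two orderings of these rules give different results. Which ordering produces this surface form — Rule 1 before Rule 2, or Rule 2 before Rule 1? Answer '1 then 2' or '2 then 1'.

Order 1 then 2:
  1 Regressive Voicing Assimilation: [magropba] → [magrobba]
  2 Geminate Reduction: [magrobba] → [magroba]
  result: [magroba]
Order 2 then 1:
  2 Geminate Reduction: no change — [magropba]
  1 Regressive Voicing Assimilation: [magropba] → [magrobba]
  result: [magrobba]

2 then 1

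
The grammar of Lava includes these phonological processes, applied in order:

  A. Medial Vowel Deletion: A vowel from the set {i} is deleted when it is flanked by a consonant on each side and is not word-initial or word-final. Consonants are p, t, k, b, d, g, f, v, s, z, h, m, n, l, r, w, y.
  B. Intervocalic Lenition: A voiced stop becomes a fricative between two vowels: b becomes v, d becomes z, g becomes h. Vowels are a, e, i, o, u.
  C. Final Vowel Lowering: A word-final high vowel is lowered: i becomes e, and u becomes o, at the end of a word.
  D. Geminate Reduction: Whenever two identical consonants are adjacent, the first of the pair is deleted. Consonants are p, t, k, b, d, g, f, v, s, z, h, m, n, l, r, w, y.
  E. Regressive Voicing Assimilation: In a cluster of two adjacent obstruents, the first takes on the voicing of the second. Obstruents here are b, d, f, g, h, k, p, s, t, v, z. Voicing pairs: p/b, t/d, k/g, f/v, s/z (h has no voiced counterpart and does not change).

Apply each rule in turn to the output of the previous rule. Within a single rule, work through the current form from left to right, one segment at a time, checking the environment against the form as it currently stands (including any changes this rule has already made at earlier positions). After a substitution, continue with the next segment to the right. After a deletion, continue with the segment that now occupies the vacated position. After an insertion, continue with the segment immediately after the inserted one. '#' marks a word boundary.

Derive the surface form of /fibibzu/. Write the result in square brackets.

A Medial Vowel Deletion: [fibibzu] → [fbbzu]
B Intervocalic Lenition: no change — [fbbzu]
C Final Vowel Lowering: [fbbzu] → [fbbzo]
D Geminate Reduction: [fbbzo] → [fbzo]
E Regressive Voicing Assimilation: [fbzo] → [vbzo]

[vbzo]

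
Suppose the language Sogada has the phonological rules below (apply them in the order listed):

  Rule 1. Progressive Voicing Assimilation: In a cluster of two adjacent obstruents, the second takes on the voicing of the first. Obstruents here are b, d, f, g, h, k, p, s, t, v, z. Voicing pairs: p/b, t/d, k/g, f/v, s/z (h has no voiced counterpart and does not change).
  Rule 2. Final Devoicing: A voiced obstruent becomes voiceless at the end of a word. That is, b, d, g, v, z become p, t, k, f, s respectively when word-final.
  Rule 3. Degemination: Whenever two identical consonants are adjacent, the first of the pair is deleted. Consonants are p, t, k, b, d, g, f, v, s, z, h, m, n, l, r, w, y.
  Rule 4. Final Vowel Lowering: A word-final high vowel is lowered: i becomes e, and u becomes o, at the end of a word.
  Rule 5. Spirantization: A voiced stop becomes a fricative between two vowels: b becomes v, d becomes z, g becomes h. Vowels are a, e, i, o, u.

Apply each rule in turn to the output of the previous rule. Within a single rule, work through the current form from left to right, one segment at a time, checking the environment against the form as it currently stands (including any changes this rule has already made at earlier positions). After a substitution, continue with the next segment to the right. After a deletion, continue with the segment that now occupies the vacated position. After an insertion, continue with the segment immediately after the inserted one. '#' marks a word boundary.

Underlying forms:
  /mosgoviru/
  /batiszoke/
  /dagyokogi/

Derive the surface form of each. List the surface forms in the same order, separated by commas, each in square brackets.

[moskoviro], [batisoke], [dagyokohe]

/mosgoviru/:
  Rule 1 Progressive Voicing Assimilation: [mosgoviru] → [moskoviru]
  Rule 2 Final Devoicing: no change — [moskoviru]
  Rule 3 Degemination: no change — [moskoviru]
  Rule 4 Final Vowel Lowering: [moskoviru] → [moskoviro]
  Rule 5 Spirantization: no change — [moskoviro]
/batiszoke/:
  Rule 1 Progressive Voicing Assimilation: [batiszoke] → [batissoke]
  Rule 2 Final Devoicing: no change — [batissoke]
  Rule 3 Degemination: [batissoke] → [batisoke]
  Rule 4 Final Vowel Lowering: no change — [batisoke]
  Rule 5 Spirantization: no change — [batisoke]
/dagyokogi/:
  Rule 1 Progressive Voicing Assimilation: no change — [dagyokogi]
  Rule 2 Final Devoicing: no change — [dagyokogi]
  Rule 3 Degemination: no change — [dagyokogi]
  Rule 4 Final Vowel Lowering: [dagyokogi] → [dagyokoge]
  Rule 5 Spirantization: [dagyokoge] → [dagyokohe]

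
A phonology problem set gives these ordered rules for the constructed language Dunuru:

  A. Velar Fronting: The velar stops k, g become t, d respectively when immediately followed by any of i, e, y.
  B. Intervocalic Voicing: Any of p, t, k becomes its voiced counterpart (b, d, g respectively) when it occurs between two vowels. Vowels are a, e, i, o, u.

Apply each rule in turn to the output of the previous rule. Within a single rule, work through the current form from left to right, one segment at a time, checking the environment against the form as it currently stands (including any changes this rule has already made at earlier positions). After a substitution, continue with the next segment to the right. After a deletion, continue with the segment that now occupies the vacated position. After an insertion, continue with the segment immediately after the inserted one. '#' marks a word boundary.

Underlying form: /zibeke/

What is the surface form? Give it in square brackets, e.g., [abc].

[zibede]

A Velar Fronting: [zibeke] → [zibete]
B Intervocalic Voicing: [zibete] → [zibede]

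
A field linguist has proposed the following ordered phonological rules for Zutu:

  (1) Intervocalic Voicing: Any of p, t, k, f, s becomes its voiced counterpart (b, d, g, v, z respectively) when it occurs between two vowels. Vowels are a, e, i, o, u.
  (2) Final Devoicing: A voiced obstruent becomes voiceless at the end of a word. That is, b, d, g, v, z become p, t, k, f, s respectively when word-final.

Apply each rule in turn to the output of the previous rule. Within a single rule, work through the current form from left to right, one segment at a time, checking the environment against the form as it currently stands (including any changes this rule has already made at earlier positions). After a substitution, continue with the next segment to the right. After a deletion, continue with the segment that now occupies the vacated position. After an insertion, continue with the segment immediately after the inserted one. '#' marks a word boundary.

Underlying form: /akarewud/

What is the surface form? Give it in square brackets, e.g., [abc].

[agarewut]

(1) Intervocalic Voicing: [akarewud] → [agarewud]
(2) Final Devoicing: [agarewud] → [agarewut]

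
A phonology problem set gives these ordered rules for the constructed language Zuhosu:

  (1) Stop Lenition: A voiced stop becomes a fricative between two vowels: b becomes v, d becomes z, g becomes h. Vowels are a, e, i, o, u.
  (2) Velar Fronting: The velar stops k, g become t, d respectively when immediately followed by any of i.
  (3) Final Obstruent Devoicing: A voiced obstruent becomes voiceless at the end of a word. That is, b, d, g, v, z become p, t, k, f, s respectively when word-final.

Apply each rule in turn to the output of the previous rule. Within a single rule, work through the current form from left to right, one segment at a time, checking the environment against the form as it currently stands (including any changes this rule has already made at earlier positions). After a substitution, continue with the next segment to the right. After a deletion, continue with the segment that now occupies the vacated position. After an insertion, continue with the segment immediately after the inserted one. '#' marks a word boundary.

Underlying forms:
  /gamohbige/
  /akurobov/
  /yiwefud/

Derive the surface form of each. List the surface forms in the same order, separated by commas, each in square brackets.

/gamohbige/:
  (1) Stop Lenition: [gamohbige] → [gamohbihe]
  (2) Velar Fronting: no change — [gamohbihe]
  (3) Final Obstruent Devoicing: no change — [gamohbihe]
/akurobov/:
  (1) Stop Lenition: [akurobov] → [akurovov]
  (2) Velar Fronting: no change — [akurovov]
  (3) Final Obstruent Devoicing: [akurovov] → [akurovof]
/yiwefud/:
  (1) Stop Lenition: no change — [yiwefud]
  (2) Velar Fronting: no change — [yiwefud]
  (3) Final Obstruent Devoicing: [yiwefud] → [yiwefut]

[gamohbihe], [akurovof], [yiwefut]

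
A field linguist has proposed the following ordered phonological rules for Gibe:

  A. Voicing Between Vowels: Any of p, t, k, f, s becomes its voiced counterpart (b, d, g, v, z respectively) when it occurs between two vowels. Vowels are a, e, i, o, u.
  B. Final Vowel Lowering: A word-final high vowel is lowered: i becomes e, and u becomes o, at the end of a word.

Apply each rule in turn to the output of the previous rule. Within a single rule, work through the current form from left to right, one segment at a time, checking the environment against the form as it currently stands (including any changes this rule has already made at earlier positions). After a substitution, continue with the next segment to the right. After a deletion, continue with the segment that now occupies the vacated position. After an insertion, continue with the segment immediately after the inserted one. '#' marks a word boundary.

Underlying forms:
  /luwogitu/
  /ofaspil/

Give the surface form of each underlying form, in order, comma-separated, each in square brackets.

[luwogido], [ovaspil]

/luwogitu/:
  A Voicing Between Vowels: [luwogitu] → [luwogidu]
  B Final Vowel Lowering: [luwogidu] → [luwogido]
/ofaspil/:
  A Voicing Between Vowels: [ofaspil] → [ovaspil]
  B Final Vowel Lowering: no change — [ovaspil]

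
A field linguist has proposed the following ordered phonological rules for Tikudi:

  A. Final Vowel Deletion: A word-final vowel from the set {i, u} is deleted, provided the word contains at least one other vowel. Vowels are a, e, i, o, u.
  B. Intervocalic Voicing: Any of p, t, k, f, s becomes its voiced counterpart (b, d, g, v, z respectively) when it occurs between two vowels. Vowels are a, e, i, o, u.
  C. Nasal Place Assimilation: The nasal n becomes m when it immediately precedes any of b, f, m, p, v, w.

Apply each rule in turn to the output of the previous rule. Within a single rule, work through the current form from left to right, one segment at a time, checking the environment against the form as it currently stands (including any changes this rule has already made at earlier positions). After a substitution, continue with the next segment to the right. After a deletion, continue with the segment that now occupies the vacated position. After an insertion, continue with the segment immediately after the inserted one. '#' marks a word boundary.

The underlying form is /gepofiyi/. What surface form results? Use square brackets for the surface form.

A Final Vowel Deletion: [gepofiyi] → [gepofiy]
B Intervocalic Voicing: [gepofiy] → [geboviy]
C Nasal Place Assimilation: no change — [geboviy]

[geboviy]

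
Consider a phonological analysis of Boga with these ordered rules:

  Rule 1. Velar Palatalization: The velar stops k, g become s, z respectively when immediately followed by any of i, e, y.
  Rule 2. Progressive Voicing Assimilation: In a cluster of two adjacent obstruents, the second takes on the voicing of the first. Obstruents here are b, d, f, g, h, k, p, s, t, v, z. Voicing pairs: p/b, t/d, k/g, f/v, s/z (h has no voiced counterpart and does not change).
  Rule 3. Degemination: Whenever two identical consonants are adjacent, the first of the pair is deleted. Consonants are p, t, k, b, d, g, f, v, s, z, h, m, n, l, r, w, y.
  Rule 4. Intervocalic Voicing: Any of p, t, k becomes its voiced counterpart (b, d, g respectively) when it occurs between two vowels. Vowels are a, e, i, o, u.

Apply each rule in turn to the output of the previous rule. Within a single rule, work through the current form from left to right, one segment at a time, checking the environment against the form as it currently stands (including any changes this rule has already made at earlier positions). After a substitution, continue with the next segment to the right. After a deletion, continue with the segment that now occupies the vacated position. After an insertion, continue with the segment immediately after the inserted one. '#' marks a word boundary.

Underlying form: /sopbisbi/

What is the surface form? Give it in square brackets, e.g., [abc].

[sobispi]

Rule 1 Velar Palatalization: no change — [sopbisbi]
Rule 2 Progressive Voicing Assimilation: [sopbisbi] → [soppispi]
Rule 3 Degemination: [soppispi] → [sopispi]
Rule 4 Intervocalic Voicing: [sopispi] → [sobispi]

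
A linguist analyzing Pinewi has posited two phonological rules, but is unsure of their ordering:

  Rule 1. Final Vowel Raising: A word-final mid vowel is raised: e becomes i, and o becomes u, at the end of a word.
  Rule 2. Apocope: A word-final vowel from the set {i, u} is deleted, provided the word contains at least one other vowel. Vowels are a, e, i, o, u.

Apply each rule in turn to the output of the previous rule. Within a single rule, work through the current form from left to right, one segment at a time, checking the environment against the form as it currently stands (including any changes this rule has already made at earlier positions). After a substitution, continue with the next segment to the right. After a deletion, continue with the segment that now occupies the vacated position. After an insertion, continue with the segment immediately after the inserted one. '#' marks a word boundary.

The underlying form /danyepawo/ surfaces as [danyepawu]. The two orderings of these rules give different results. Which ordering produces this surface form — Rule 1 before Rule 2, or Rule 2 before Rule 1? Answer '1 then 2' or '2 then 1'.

2 then 1

Order 1 then 2:
  1 Final Vowel Raising: [danyepawo] → [danyepawu]
  2 Apocope: [danyepawu] → [danyepaw]
  result: [danyepaw]
Order 2 then 1:
  2 Apocope: no change — [danyepawo]
  1 Final Vowel Raising: [danyepawo] → [danyepawu]
  result: [danyepawu]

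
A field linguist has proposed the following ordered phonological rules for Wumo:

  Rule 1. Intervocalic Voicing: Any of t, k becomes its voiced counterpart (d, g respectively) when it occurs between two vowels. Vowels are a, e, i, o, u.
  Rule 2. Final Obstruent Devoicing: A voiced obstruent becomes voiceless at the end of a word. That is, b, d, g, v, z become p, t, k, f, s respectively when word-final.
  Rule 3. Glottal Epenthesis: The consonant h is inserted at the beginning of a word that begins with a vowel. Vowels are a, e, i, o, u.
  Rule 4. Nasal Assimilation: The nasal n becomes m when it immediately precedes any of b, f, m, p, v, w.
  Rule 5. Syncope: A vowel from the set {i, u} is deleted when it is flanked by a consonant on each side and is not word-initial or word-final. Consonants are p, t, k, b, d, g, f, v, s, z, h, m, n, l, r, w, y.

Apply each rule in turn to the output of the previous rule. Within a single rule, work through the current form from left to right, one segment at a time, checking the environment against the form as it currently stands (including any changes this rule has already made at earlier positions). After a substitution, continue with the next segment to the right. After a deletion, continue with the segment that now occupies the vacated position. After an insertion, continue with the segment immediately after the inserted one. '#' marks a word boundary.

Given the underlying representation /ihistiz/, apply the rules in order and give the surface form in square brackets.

Rule 1 Intervocalic Voicing: no change — [ihistiz]
Rule 2 Final Obstruent Devoicing: [ihistiz] → [ihistis]
Rule 3 Glottal Epenthesis: [ihistis] → [hihistis]
Rule 4 Nasal Assimilation: no change — [hihistis]
Rule 5 Syncope: [hihistis] → [hhsts]

[hhsts]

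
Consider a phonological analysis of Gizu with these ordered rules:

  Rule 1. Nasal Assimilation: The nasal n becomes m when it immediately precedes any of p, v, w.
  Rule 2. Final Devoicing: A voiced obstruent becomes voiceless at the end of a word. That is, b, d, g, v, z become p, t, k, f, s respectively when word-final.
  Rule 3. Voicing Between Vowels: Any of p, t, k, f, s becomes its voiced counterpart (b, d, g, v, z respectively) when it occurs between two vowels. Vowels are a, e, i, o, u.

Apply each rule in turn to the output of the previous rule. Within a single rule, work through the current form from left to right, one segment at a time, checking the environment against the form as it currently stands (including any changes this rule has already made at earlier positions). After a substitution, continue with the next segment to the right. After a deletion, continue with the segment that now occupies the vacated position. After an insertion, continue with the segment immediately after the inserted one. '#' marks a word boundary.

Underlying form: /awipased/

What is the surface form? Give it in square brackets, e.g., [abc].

Rule 1 Nasal Assimilation: no change — [awipased]
Rule 2 Final Devoicing: [awipased] → [awipaset]
Rule 3 Voicing Between Vowels: [awipaset] → [awibazet]

[awibazet]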